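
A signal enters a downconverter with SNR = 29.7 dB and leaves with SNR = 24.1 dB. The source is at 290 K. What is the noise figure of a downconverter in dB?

NF (dB) = SNR_in(dB) − SNR_out(dB) when the source is at T₀
NF = 29.7 − 24.1 = 5.6 dB

5.6 dB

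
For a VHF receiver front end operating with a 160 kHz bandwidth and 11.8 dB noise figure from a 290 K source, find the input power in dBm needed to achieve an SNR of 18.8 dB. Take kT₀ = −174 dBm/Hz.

Sensitivity = −174 + 10 log₁₀(B) + NF + SNR_min
= −174 + 52.04 + 11.8 + 18.8
= −91.36 dBm → −91.4 dBm

−91.4 dBm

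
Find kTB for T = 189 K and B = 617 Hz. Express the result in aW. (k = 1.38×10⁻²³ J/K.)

P_n = kTB = 1.38×10⁻²³ × 189 × 6.17×10² = 1.61×10⁻¹⁸ W = 1.61 aW

1.61 aW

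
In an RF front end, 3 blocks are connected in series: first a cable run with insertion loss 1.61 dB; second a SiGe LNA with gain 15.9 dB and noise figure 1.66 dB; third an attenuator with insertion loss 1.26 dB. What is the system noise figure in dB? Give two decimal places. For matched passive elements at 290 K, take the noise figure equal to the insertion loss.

3.30 dB

Convert to linear (a loss of L dB is a gain of −L dB): F_i = 10^(NF_i/10), G_i = 10^(G_i,dB/10)
  Stage 1: F_1 = 10^(1.61/10) = 1.449, G_1 = 10^(−1.61/10) = 0.6902
  Stage 2: F_2 = 10^(1.66/10) = 1.466, G_2 = 10^(15.9/10) = 38.90
  Stage 3: F_3 = 10^(1.26/10) = 1.337, G_3 = 10^(−1.26/10) = 0.7482
Friis cascade:
  F = 1.449 + (1.466 − 1)/0.6902 + (1.337 − 1)/26.85 = 2.136
NF = 10 log₁₀(2.136) = 3.30 dB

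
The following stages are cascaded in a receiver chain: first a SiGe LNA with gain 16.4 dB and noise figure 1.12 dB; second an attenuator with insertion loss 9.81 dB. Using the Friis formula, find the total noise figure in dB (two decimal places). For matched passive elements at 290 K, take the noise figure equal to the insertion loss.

Convert to linear (a loss of L dB is a gain of −L dB): F_i = 10^(NF_i/10), G_i = 10^(G_i,dB/10)
  Stage 1: F_1 = 10^(1.12/10) = 1.294, G_1 = 10^(16.4/10) = 43.65
  Stage 2: F_2 = 10^(9.81/10) = 9.572, G_2 = 10^(−9.81/10) = 0.1045
Friis cascade:
  F = 1.294 + (9.572 − 1)/43.65 = 1.491
NF = 10 log₁₀(1.491) = 1.73 dB

1.73 dB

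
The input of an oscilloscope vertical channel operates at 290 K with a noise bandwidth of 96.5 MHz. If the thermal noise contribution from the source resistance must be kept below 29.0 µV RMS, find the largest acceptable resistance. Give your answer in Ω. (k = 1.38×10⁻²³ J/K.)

544 Ω

Johnson–Nyquist: V_n = √(4kTRB) ⇒ R = V_n² / (4kTB)
4kTB = 4 × 1.38×10⁻²³ × 290 × 9.65×10⁷ = 1.54×10⁻¹²
R = (2.90×10⁻⁵)² / 1.54×10⁻¹² = 5.44×10² Ω = 544 Ω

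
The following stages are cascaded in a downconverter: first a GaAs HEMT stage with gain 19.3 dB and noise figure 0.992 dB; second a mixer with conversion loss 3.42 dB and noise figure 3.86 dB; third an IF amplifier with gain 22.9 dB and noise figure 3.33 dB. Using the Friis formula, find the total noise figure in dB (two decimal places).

1.15 dB

Convert to linear (a loss of L dB is a gain of −L dB): F_i = 10^(NF_i/10), G_i = 10^(G_i,dB/10)
  Stage 1: F_1 = 10^(0.992/10) = 1.257, G_1 = 10^(19.3/10) = 85.11
  Stage 2: F_2 = 10^(3.86/10) = 2.432, G_2 = 10^(−3.42/10) = 0.4550
  Stage 3: F_3 = 10^(3.33/10) = 2.153, G_3 = 10^(22.9/10) = 195.0
Friis cascade:
  F = 1.257 + (2.432 − 1)/85.11 + (2.153 − 1)/38.73 = 1.303
NF = 10 log₁₀(1.303) = 1.15 dB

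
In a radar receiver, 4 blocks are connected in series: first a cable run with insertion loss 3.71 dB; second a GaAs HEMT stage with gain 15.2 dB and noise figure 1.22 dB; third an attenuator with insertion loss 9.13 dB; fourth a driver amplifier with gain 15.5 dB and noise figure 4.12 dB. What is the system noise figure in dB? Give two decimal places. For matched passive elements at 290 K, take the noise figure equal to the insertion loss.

6.57 dB

Convert to linear (a loss of L dB is a gain of −L dB): F_i = 10^(NF_i/10), G_i = 10^(G_i,dB/10)
  Stage 1: F_1 = 10^(3.71/10) = 2.350, G_1 = 10^(−3.71/10) = 0.4256
  Stage 2: F_2 = 10^(1.22/10) = 1.324, G_2 = 10^(15.2/10) = 33.11
  Stage 3: F_3 = 10^(9.13/10) = 8.185, G_3 = 10^(−9.13/10) = 0.1222
  Stage 4: F_4 = 10^(4.12/10) = 2.582, G_4 = 10^(15.5/10) = 35.48
Friis cascade:
  F = 2.350 + (1.324 − 1)/0.4256 + (8.185 − 1)/14.09 + (2.582 − 1)/1.722 = 4.540
NF = 10 log₁₀(4.540) = 6.57 dB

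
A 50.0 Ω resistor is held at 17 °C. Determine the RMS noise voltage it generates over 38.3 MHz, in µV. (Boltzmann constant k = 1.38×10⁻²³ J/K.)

5.54 µV

T = 17 °C + 273.15 = 290.15 K
V_n = √(4kTRB)
4kTRB = 4 × 1.38×10⁻²³ × 290.15 × 5.00×10¹ × 3.83×10⁷ = 3.07×10⁻¹¹ V²
V_n = √(3.07×10⁻¹¹) = 5.54×10⁻⁶ V = 5.54 µV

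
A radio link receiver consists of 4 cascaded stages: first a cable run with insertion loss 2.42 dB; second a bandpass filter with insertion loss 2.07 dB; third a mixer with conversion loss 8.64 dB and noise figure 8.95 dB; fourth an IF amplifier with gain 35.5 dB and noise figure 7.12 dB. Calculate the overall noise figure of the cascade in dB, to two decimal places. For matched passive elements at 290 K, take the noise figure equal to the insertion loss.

20.31 dB

Convert to linear (a loss of L dB is a gain of −L dB): F_i = 10^(NF_i/10), G_i = 10^(G_i,dB/10)
  Stage 1: F_1 = 10^(2.42/10) = 1.746, G_1 = 10^(−2.42/10) = 0.5728
  Stage 2: F_2 = 10^(2.07/10) = 1.611, G_2 = 10^(−2.07/10) = 0.6209
  Stage 3: F_3 = 10^(8.95/10) = 7.852, G_3 = 10^(−8.64/10) = 0.1368
  Stage 4: F_4 = 10^(7.12/10) = 5.152, G_4 = 10^(35.5/10) = 3548
Friis cascade:
  F = 1.746 + (1.611 − 1)/0.5728 + (7.852 − 1)/0.3556 + (5.152 − 1)/0.04864 = 107.4
NF = 10 log₁₀(107.4) = 20.31 dB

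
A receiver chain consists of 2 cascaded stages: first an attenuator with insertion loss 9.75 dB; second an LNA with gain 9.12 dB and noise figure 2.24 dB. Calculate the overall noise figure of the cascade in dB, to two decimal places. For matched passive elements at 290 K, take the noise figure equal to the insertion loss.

11.99 dB

Convert to linear (a loss of L dB is a gain of −L dB): F_i = 10^(NF_i/10), G_i = 10^(G_i,dB/10)
  Stage 1: F_1 = 10^(9.75/10) = 9.441, G_1 = 10^(−9.75/10) = 0.1059
  Stage 2: F_2 = 10^(2.24/10) = 1.675, G_2 = 10^(9.12/10) = 8.166
Friis cascade:
  F = 9.441 + (1.675 − 1)/0.1059 = 15.81
NF = 10 log₁₀(15.81) = 11.99 dB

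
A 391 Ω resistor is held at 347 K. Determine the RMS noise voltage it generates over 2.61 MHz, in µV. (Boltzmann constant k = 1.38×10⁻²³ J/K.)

4.42 µV

V_n = √(4kTRB)
4kTRB = 4 × 1.38×10⁻²³ × 347 × 3.91×10² × 2.61×10⁶ = 1.95×10⁻¹¹ V²
V_n = √(1.95×10⁻¹¹) = 4.42×10⁻⁶ V = 4.42 µV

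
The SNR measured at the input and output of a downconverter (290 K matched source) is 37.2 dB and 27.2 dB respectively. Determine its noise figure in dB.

10.0 dB

NF (dB) = SNR_in(dB) − SNR_out(dB) when the source is at T₀
NF = 37.2 − 27.2 = 10.0 dB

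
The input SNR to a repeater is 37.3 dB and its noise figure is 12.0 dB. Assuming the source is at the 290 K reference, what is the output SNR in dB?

25.3 dB

By definition F = SNR_in/SNR_out, so in dB: SNR_out = SNR_in − NF
SNR_out = 37.3 − 12.0 = 25.3 dB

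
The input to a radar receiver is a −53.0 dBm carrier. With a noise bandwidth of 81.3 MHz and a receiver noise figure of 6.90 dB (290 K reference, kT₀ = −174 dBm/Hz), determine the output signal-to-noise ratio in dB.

35.0 dB

Noise floor: N = −174 + 10 log₁₀(B) + NF
10 log₁₀(8.13×10⁷) = 79.1 dB
N = −174 + 79.1 + 6.90 = −88.00 dBm
SNR = P_sig − N = −53.0 − (−88.00) = 35.00 dB → 35.0 dB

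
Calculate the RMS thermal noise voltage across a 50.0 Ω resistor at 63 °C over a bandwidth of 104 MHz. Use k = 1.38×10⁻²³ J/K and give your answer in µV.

9.82 µV

T = 63 °C + 273.15 = 336.15 K
V_n = √(4kTRB)
4kTRB = 4 × 1.38×10⁻²³ × 336.15 × 5.00×10¹ × 1.04×10⁸ = 9.65×10⁻¹¹ V²
V_n = √(9.65×10⁻¹¹) = 9.82×10⁻⁶ V = 9.82 µV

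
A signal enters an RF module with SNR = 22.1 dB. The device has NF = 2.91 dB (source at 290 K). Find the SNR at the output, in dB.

19.19 dB

By definition F = SNR_in/SNR_out, so in dB: SNR_out = SNR_in − NF
SNR_out = 22.1 − 2.91 = 19.19 dB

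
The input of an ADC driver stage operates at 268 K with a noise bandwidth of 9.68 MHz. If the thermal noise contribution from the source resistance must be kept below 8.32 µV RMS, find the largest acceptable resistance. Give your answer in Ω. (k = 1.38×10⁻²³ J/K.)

483 Ω

Johnson–Nyquist: V_n = √(4kTRB) ⇒ R = V_n² / (4kTB)
4kTB = 4 × 1.38×10⁻²³ × 268 × 9.68×10⁶ = 1.43×10⁻¹³
R = (8.32×10⁻⁶)² / 1.43×10⁻¹³ = 4.83×10² Ω = 483 Ω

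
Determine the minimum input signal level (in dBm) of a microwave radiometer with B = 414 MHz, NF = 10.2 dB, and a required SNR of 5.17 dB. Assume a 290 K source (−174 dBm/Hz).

Sensitivity = −174 + 10 log₁₀(B) + NF + SNR_min
= −174 + 86.17 + 10.2 + 5.17
= −72.46 dBm → −72.5 dBm

−72.5 dBm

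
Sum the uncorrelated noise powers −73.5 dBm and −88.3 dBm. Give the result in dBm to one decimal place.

Convert to linear, add, convert back:
P₁ = 4.47×10⁻¹¹ W, P₂ = 1.48×10⁻¹² W
P_tot = 4.61×10⁻¹¹ W → 10 log₁₀(P_tot / 10⁻³) = −73.4 dBm

−73.4 dBm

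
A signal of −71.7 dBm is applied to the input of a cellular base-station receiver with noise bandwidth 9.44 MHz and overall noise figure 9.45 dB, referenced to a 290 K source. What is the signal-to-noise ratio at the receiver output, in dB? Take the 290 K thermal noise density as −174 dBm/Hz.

23.1 dB

Noise floor: N = −174 + 10 log₁₀(B) + NF
10 log₁₀(9.44×10⁶) = 69.75 dB
N = −174 + 69.75 + 9.45 = −94.80 dBm
SNR = P_sig − N = −71.7 − (−94.80) = 23.10 dB → 23.1 dB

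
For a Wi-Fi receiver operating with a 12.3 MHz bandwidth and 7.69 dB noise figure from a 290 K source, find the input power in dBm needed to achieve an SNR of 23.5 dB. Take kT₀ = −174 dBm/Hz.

−71.9 dBm

Sensitivity = −174 + 10 log₁₀(B) + NF + SNR_min
= −174 + 70.9 + 7.69 + 23.5
= −71.91 dBm → −71.9 dBm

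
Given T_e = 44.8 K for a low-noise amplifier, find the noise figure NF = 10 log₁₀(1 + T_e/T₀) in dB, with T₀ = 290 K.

0.624 dB

F = 1 + T_e/T₀ = 1 + 44.8/290 = 1.15448
NF = 10 log₁₀(1.15448) = 0.624 dB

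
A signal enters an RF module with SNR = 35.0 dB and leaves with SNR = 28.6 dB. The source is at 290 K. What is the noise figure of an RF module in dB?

NF (dB) = SNR_in(dB) − SNR_out(dB) when the source is at T₀
NF = 35.0 − 28.6 = 6.4 dB

6.4 dB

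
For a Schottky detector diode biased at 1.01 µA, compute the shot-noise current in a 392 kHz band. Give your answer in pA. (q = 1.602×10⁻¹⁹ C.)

I_n = √(2qI·B)
2qI·B = 2 × 1.602×10⁻¹⁹ × 1.01×10⁻⁶ × 3.92×10⁵ = 1.27×10⁻¹⁹ A²
I_n = √(1.27×10⁻¹⁹) = 3.56×10⁻¹⁰ A = 356 pA

356 pA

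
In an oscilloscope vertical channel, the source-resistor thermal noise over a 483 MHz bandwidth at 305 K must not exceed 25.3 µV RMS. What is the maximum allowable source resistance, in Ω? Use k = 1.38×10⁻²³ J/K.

Johnson–Nyquist: V_n = √(4kTRB) ⇒ R = V_n² / (4kTB)
4kTB = 4 × 1.38×10⁻²³ × 305 × 4.83×10⁸ = 8.13×10⁻¹²
R = (2.53×10⁻⁵)² / 8.13×10⁻¹² = 7.87×10¹ Ω = 78.7 Ω

78.7 Ω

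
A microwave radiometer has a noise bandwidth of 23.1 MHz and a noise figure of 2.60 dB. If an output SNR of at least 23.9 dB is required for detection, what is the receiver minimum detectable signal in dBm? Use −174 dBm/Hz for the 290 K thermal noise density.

−73.9 dBm

Sensitivity = −174 + 10 log₁₀(B) + NF + SNR_min
= −174 + 73.64 + 2.60 + 23.9
= −73.86 dBm → −73.9 dBm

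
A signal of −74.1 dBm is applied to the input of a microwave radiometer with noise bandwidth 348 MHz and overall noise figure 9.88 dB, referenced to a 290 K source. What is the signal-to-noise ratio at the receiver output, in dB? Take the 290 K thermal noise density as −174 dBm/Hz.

4.6 dB

Noise floor: N = −174 + 10 log₁₀(B) + NF
10 log₁₀(3.48×10⁸) = 85.42 dB
N = −174 + 85.42 + 9.88 = −78.70 dBm
SNR = P_sig − N = −74.1 − (−78.70) = 4.60 dB → 4.6 dB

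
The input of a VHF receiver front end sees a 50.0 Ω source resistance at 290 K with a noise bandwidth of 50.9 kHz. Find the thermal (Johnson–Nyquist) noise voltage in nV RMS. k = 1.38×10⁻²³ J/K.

202 nV

V_n = √(4kTRB)
4kTRB = 4 × 1.38×10⁻²³ × 290 × 5.00×10¹ × 5.09×10⁴ = 4.07×10⁻¹⁴ V²
V_n = √(4.07×10⁻¹⁴) = 2.02×10⁻⁷ V = 202 nV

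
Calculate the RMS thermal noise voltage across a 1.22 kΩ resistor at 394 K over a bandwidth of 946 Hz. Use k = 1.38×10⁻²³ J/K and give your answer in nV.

158 nV

V_n = √(4kTRB)
4kTRB = 4 × 1.38×10⁻²³ × 394 × 1.22×10³ × 9.46×10² = 2.51×10⁻¹⁴ V²
V_n = √(2.51×10⁻¹⁴) = 1.58×10⁻⁷ V = 158 nV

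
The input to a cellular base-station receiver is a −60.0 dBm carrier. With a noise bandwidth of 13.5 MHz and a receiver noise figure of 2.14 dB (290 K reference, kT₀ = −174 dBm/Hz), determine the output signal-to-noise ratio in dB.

40.6 dB

Noise floor: N = −174 + 10 log₁₀(B) + NF
10 log₁₀(1.35×10⁷) = 71.3 dB
N = −174 + 71.3 + 2.14 = −100.56 dBm
SNR = P_sig − N = −60.0 − (−100.56) = 40.56 dB → 40.6 dB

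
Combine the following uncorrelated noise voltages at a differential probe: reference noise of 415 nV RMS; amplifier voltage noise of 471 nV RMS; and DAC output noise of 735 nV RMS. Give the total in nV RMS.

967 nV

Uncorrelated sources add in power (mean-square): V_tot = √(ΣV_i²)
V_tot = √[(4.15×10⁻⁷)² + (4.71×10⁻⁷)² + (7.35×10⁻⁷)²] = 9.67×10⁻⁷ V = 967 nV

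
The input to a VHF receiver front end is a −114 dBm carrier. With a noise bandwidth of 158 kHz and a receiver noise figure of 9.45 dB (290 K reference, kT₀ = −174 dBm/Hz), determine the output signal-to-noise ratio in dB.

Noise floor: N = −174 + 10 log₁₀(B) + NF
10 log₁₀(1.58×10⁵) = 51.99 dB
N = −174 + 51.99 + 9.45 = −112.56 dBm
SNR = P_sig − N = −114 − (−112.56) = −1.44 dB → −1.4 dB

−1.4 dB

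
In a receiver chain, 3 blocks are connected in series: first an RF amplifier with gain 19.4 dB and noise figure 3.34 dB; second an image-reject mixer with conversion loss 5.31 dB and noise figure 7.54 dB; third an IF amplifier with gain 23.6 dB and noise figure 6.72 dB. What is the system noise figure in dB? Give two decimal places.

Convert to linear (a loss of L dB is a gain of −L dB): F_i = 10^(NF_i/10), G_i = 10^(G_i,dB/10)
  Stage 1: F_1 = 10^(3.34/10) = 2.158, G_1 = 10^(19.4/10) = 87.10
  Stage 2: F_2 = 10^(7.54/10) = 5.675, G_2 = 10^(−5.31/10) = 0.2944
  Stage 3: F_3 = 10^(6.72/10) = 4.699, G_3 = 10^(23.6/10) = 229.1
Friis cascade:
  F = 2.158 + (5.675 − 1)/87.10 + (4.699 − 1)/25.64 = 2.356
NF = 10 log₁₀(2.356) = 3.72 dB

3.72 dB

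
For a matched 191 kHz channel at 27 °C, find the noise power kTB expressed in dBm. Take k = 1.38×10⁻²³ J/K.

T = 27 °C + 273.15 = 300.15 K
P_n = kTB = 1.38×10⁻²³ × 300.15 × 1.91×10⁵ = 7.91×10⁻¹⁶ W
In dBm: 10 log₁₀(7.91×10⁻¹⁶ / 10⁻³) = −121.0 dBm

−121.0 dBm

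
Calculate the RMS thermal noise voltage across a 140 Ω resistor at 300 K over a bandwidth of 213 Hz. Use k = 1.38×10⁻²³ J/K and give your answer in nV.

V_n = √(4kTRB)
4kTRB = 4 × 1.38×10⁻²³ × 300 × 1.40×10² × 2.13×10² = 4.94×10⁻¹⁶ V²
V_n = √(4.94×10⁻¹⁶) = 2.22×10⁻⁸ V = 22.2 nV

22.2 nV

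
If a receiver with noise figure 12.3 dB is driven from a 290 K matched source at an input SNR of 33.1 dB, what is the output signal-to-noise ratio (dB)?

By definition F = SNR_in/SNR_out, so in dB: SNR_out = SNR_in − NF
SNR_out = 33.1 − 12.3 = 20.8 dB

20.8 dB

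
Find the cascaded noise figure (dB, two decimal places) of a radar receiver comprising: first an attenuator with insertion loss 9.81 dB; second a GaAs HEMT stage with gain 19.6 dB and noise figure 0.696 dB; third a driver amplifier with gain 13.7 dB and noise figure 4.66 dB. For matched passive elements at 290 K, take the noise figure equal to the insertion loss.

Convert to linear (a loss of L dB is a gain of −L dB): F_i = 10^(NF_i/10), G_i = 10^(G_i,dB/10)
  Stage 1: F_1 = 10^(9.81/10) = 9.572, G_1 = 10^(−9.81/10) = 0.1045
  Stage 2: F_2 = 10^(0.696/10) = 1.174, G_2 = 10^(19.6/10) = 91.20
  Stage 3: F_3 = 10^(4.66/10) = 2.924, G_3 = 10^(13.7/10) = 23.44
Friis cascade:
  F = 9.572 + (1.174 − 1)/0.1045 + (2.924 − 1)/9.528 = 11.44
NF = 10 log₁₀(11.44) = 10.58 dB

10.58 dB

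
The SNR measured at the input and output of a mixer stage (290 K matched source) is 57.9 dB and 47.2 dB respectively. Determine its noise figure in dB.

NF (dB) = SNR_in(dB) − SNR_out(dB) when the source is at T₀
NF = 57.9 − 47.2 = 10.7 dB

10.7 dB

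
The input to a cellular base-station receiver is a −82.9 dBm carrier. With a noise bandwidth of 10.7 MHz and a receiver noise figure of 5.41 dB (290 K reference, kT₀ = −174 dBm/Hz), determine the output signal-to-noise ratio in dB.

Noise floor: N = −174 + 10 log₁₀(B) + NF
10 log₁₀(1.07×10⁷) = 70.29 dB
N = −174 + 70.29 + 5.41 = −98.30 dBm
SNR = P_sig − N = −82.9 − (−98.30) = 15.40 dB → 15.4 dB

15.4 dB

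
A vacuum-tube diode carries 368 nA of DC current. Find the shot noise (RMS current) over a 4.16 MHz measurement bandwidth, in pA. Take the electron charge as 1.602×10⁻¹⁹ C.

I_n = √(2qI·B)
2qI·B = 2 × 1.602×10⁻¹⁹ × 3.68×10⁻⁷ × 4.16×10⁶ = 4.90×10⁻¹⁹ A²
I_n = √(4.90×10⁻¹⁹) = 7.00×10⁻¹⁰ A = 700 pA

700 pA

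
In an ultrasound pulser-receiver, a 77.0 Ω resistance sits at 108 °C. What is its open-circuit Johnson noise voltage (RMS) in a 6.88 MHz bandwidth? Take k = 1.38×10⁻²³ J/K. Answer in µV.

3.34 µV

T = 108 °C + 273.15 = 381.15 K
V_n = √(4kTRB)
4kTRB = 4 × 1.38×10⁻²³ × 381.15 × 7.70×10¹ × 6.88×10⁶ = 1.11×10⁻¹¹ V²
V_n = √(1.11×10⁻¹¹) = 3.34×10⁻⁶ V = 3.34 µV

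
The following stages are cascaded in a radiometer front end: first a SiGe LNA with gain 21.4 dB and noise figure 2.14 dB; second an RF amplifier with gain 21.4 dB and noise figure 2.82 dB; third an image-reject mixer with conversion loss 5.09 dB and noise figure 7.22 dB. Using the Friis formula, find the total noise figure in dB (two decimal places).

Convert to linear (a loss of L dB is a gain of −L dB): F_i = 10^(NF_i/10), G_i = 10^(G_i,dB/10)
  Stage 1: F_1 = 10^(2.14/10) = 1.637, G_1 = 10^(21.4/10) = 138.0
  Stage 2: F_2 = 10^(2.82/10) = 1.914, G_2 = 10^(21.4/10) = 138.0
  Stage 3: F_3 = 10^(7.22/10) = 5.272, G_3 = 10^(−5.09/10) = 0.3097
Friis cascade:
  F = 1.637 + (1.914 − 1)/138.0 + (5.272 − 1)/1.905×10⁴ = 1.644
NF = 10 log₁₀(1.644) = 2.16 dB

2.16 dB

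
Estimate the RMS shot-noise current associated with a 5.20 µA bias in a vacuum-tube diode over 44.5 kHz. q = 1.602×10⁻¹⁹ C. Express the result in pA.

I_n = √(2qI·B)
2qI·B = 2 × 1.602×10⁻¹⁹ × 5.20×10⁻⁶ × 4.45×10⁴ = 7.41×10⁻²⁰ A²
I_n = √(7.41×10⁻²⁰) = 2.72×10⁻¹⁰ A = 272 pA

272 pA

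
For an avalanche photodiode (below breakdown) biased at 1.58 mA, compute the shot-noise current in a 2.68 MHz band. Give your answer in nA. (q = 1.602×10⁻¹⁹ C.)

36.8 nA

I_n = √(2qI·B)
2qI·B = 2 × 1.602×10⁻¹⁹ × 1.58×10⁻³ × 2.68×10⁶ = 1.36×10⁻¹⁵ A²
I_n = √(1.36×10⁻¹⁵) = 3.68×10⁻⁸ A = 36.8 nA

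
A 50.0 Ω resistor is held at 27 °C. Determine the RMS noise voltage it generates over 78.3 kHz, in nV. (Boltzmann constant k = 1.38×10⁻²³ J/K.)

T = 27 °C + 273.15 = 300.15 K
V_n = √(4kTRB)
4kTRB = 4 × 1.38×10⁻²³ × 300.15 × 5.00×10¹ × 7.83×10⁴ = 6.49×10⁻¹⁴ V²
V_n = √(6.49×10⁻¹⁴) = 2.55×10⁻⁷ V = 255 nV

255 nV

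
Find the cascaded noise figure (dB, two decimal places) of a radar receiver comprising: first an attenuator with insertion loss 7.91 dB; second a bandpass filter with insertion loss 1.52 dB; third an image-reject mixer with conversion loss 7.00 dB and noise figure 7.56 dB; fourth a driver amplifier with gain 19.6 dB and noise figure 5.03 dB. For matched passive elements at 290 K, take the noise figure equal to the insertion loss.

21.64 dB

Convert to linear (a loss of L dB is a gain of −L dB): F_i = 10^(NF_i/10), G_i = 10^(G_i,dB/10)
  Stage 1: F_1 = 10^(7.91/10) = 6.180, G_1 = 10^(−7.91/10) = 0.1618
  Stage 2: F_2 = 10^(1.52/10) = 1.419, G_2 = 10^(−1.52/10) = 0.7047
  Stage 3: F_3 = 10^(7.56/10) = 5.702, G_3 = 10^(−7.00/10) = 0.1995
  Stage 4: F_4 = 10^(5.03/10) = 3.184, G_4 = 10^(19.6/10) = 91.20
Friis cascade:
  F = 6.180 + (1.419 − 1)/0.1618 + (5.702 − 1)/0.1140 + (3.184 − 1)/0.02275 = 146.0
NF = 10 log₁₀(146.0) = 21.64 dB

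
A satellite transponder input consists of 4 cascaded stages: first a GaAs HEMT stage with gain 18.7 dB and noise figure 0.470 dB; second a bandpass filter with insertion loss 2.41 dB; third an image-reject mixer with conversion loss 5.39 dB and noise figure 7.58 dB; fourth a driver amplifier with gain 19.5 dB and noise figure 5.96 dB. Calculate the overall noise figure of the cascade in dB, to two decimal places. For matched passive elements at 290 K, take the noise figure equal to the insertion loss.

1.69 dB

Convert to linear (a loss of L dB is a gain of −L dB): F_i = 10^(NF_i/10), G_i = 10^(G_i,dB/10)
  Stage 1: F_1 = 10^(0.470/10) = 1.114, G_1 = 10^(18.7/10) = 74.13
  Stage 2: F_2 = 10^(2.41/10) = 1.742, G_2 = 10^(−2.41/10) = 0.5741
  Stage 3: F_3 = 10^(7.58/10) = 5.728, G_3 = 10^(−5.39/10) = 0.2891
  Stage 4: F_4 = 10^(5.96/10) = 3.945, G_4 = 10^(19.5/10) = 89.13
Friis cascade:
  F = 1.114 + (1.742 − 1)/74.13 + (5.728 − 1)/42.56 + (3.945 − 1)/12.30 = 1.475
NF = 10 log₁₀(1.475) = 1.69 dB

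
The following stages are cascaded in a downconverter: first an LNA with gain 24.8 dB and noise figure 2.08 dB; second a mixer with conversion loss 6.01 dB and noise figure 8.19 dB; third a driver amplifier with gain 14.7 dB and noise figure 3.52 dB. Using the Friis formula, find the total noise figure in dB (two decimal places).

2.17 dB

Convert to linear (a loss of L dB is a gain of −L dB): F_i = 10^(NF_i/10), G_i = 10^(G_i,dB/10)
  Stage 1: F_1 = 10^(2.08/10) = 1.614, G_1 = 10^(24.8/10) = 302.0
  Stage 2: F_2 = 10^(8.19/10) = 6.592, G_2 = 10^(−6.01/10) = 0.2506
  Stage 3: F_3 = 10^(3.52/10) = 2.249, G_3 = 10^(14.7/10) = 29.51
Friis cascade:
  F = 1.614 + (6.592 − 1)/302.0 + (2.249 − 1)/75.68 = 1.649
NF = 10 log₁₀(1.649) = 2.17 dB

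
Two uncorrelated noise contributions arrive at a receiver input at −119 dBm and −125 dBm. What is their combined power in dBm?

Convert to linear, add, convert back:
P₁ = 1.26×10⁻¹⁵ W, P₂ = 3.16×10⁻¹⁶ W
P_tot = 1.58×10⁻¹⁵ W → 10 log₁₀(P_tot / 10⁻³) = −118.0 dBm

−118.0 dBm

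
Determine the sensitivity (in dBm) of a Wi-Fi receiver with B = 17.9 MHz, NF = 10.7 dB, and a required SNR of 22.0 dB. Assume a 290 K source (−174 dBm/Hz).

Sensitivity = −174 + 10 log₁₀(B) + NF + SNR_min
= −174 + 72.53 + 10.7 + 22.0
= −68.77 dBm → −68.8 dBm

−68.8 dBm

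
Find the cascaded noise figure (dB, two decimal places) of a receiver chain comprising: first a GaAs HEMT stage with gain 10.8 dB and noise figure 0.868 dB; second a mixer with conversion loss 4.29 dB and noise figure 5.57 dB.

1.58 dB

Convert to linear (a loss of L dB is a gain of −L dB): F_i = 10^(NF_i/10), G_i = 10^(G_i,dB/10)
  Stage 1: F_1 = 10^(0.868/10) = 1.221, G_1 = 10^(10.8/10) = 12.02
  Stage 2: F_2 = 10^(5.57/10) = 3.606, G_2 = 10^(−4.29/10) = 0.3724
Friis cascade:
  F = 1.221 + (3.606 − 1)/12.02 = 1.438
NF = 10 log₁₀(1.438) = 1.58 dB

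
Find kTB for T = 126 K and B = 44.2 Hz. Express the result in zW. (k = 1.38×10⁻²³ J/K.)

76.9 zW

P_n = kTB = 1.38×10⁻²³ × 126 × 4.42×10¹ = 7.69×10⁻²⁰ W = 76.9 zW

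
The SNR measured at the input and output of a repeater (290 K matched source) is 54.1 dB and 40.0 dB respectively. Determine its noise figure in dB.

NF (dB) = SNR_in(dB) − SNR_out(dB) when the source is at T₀
NF = 54.1 − 40.0 = 14.1 dB

14.1 dB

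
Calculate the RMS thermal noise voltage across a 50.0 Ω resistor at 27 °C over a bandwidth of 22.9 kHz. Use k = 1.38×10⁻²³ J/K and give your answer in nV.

138 nV

T = 27 °C + 273.15 = 300.15 K
V_n = √(4kTRB)
4kTRB = 4 × 1.38×10⁻²³ × 300.15 × 5.00×10¹ × 2.29×10⁴ = 1.90×10⁻¹⁴ V²
V_n = √(1.90×10⁻¹⁴) = 1.38×10⁻⁷ V = 138 nV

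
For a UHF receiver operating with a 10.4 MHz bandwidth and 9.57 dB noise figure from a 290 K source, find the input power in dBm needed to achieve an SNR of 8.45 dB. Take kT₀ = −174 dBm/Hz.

−85.8 dBm

Sensitivity = −174 + 10 log₁₀(B) + NF + SNR_min
= −174 + 70.17 + 9.57 + 8.45
= −85.81 dBm → −85.8 dBm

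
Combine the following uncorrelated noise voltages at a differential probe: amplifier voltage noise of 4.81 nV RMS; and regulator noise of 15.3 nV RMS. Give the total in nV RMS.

16.0 nV

Uncorrelated sources add in power (mean-square): V_tot = √(ΣV_i²)
V_tot = √[(4.81×10⁻⁹)² + (1.53×10⁻⁸)²] = 1.60×10⁻⁸ V = 16.0 nV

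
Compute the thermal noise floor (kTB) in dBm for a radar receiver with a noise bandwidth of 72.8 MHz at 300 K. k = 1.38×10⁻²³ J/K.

−95.2 dBm

P_n = kTB = 1.38×10⁻²³ × 300 × 7.28×10⁷ = 3.01×10⁻¹³ W
In dBm: 10 log₁₀(3.01×10⁻¹³ / 10⁻³) = −95.2 dBm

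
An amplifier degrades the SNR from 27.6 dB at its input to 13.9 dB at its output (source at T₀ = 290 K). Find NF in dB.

13.7 dB

NF (dB) = SNR_in(dB) − SNR_out(dB) when the source is at T₀
NF = 27.6 − 13.9 = 13.7 dB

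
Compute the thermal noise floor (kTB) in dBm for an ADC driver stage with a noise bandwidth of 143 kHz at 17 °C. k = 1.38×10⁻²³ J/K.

T = 17 °C + 273.15 = 290.15 K
P_n = kTB = 1.38×10⁻²³ × 290.15 × 1.43×10⁵ = 5.73×10⁻¹⁶ W
In dBm: 10 log₁₀(5.73×10⁻¹⁶ / 10⁻³) = −122.4 dBm

−122.4 dBm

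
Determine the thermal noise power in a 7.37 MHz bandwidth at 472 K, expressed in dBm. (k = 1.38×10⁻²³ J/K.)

P_n = kTB = 1.38×10⁻²³ × 472 × 7.37×10⁶ = 4.80×10⁻¹⁴ W
In dBm: 10 log₁₀(4.80×10⁻¹⁴ / 10⁻³) = −103.2 dBm

−103.2 dBm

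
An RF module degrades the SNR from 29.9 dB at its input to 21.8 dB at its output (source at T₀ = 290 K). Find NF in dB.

8.1 dB

NF (dB) = SNR_in(dB) − SNR_out(dB) when the source is at T₀
NF = 29.9 − 21.8 = 8.1 dB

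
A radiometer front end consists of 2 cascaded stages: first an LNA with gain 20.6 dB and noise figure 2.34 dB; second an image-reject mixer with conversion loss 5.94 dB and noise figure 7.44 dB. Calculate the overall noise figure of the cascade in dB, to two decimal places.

2.44 dB

Convert to linear (a loss of L dB is a gain of −L dB): F_i = 10^(NF_i/10), G_i = 10^(G_i,dB/10)
  Stage 1: F_1 = 10^(2.34/10) = 1.714, G_1 = 10^(20.6/10) = 114.8
  Stage 2: F_2 = 10^(7.44/10) = 5.546, G_2 = 10^(−5.94/10) = 0.2547
Friis cascade:
  F = 1.714 + (5.546 − 1)/114.8 = 1.754
NF = 10 log₁₀(1.754) = 2.44 dB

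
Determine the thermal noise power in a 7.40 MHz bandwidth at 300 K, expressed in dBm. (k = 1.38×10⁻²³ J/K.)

P_n = kTB = 1.38×10⁻²³ × 300 × 7.40×10⁶ = 3.06×10⁻¹⁴ W
In dBm: 10 log₁₀(3.06×10⁻¹⁴ / 10⁻³) = −105.1 dBm

−105.1 dBm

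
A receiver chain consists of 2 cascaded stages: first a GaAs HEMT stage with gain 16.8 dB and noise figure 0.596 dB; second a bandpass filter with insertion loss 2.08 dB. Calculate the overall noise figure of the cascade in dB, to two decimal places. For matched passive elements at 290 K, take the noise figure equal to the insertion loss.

0.64 dB

Convert to linear (a loss of L dB is a gain of −L dB): F_i = 10^(NF_i/10), G_i = 10^(G_i,dB/10)
  Stage 1: F_1 = 10^(0.596/10) = 1.147, G_1 = 10^(16.8/10) = 47.86
  Stage 2: F_2 = 10^(2.08/10) = 1.614, G_2 = 10^(−2.08/10) = 0.6194
Friis cascade:
  F = 1.147 + (1.614 − 1)/47.86 = 1.160
NF = 10 log₁₀(1.160) = 0.64 dB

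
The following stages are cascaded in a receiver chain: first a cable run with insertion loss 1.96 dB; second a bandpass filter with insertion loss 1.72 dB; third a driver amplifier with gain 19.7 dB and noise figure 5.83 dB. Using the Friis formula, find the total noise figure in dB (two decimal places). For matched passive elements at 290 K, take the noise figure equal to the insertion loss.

Convert to linear (a loss of L dB is a gain of −L dB): F_i = 10^(NF_i/10), G_i = 10^(G_i,dB/10)
  Stage 1: F_1 = 10^(1.96/10) = 1.570, G_1 = 10^(−1.96/10) = 0.6368
  Stage 2: F_2 = 10^(1.72/10) = 1.486, G_2 = 10^(−1.72/10) = 0.6730
  Stage 3: F_3 = 10^(5.83/10) = 3.828, G_3 = 10^(19.7/10) = 93.33
Friis cascade:
  F = 1.570 + (1.486 − 1)/0.6368 + (3.828 − 1)/0.4285 = 8.933
NF = 10 log₁₀(8.933) = 9.51 dB

9.51 dB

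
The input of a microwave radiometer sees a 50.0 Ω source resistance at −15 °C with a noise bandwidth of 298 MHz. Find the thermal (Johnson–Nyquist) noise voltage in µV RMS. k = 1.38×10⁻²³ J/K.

14.6 µV

T = −15 °C + 273.15 = 258.15 K
V_n = √(4kTRB)
4kTRB = 4 × 1.38×10⁻²³ × 258.15 × 5.00×10¹ × 2.98×10⁸ = 2.12×10⁻¹⁰ V²
V_n = √(2.12×10⁻¹⁰) = 1.46×10⁻⁵ V = 14.6 µV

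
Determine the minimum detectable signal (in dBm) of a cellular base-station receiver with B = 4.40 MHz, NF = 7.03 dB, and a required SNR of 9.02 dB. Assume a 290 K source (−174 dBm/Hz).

−91.5 dBm

Sensitivity = −174 + 10 log₁₀(B) + NF + SNR_min
= −174 + 66.43 + 7.03 + 9.02
= −91.52 dBm → −91.5 dBm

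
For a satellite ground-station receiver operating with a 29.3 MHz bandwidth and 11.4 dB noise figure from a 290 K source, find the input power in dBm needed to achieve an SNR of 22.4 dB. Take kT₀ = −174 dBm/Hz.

Sensitivity = −174 + 10 log₁₀(B) + NF + SNR_min
= −174 + 74.67 + 11.4 + 22.4
= −65.53 dBm → −65.5 dBm

−65.5 dBm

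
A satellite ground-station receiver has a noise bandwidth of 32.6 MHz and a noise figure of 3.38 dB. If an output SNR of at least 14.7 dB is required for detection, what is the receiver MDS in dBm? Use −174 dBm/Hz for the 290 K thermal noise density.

−80.8 dBm

Sensitivity = −174 + 10 log₁₀(B) + NF + SNR_min
= −174 + 75.13 + 3.38 + 14.7
= −80.79 dBm → −80.8 dBm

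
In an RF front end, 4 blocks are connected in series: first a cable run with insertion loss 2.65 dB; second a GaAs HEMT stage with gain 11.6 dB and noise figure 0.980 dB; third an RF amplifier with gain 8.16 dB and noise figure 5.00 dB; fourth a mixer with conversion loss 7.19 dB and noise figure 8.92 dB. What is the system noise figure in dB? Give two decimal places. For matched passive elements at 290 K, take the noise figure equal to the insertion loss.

4.34 dB

Convert to linear (a loss of L dB is a gain of −L dB): F_i = 10^(NF_i/10), G_i = 10^(G_i,dB/10)
  Stage 1: F_1 = 10^(2.65/10) = 1.841, G_1 = 10^(−2.65/10) = 0.5433
  Stage 2: F_2 = 10^(0.980/10) = 1.253, G_2 = 10^(11.6/10) = 14.45
  Stage 3: F_3 = 10^(5.00/10) = 3.162, G_3 = 10^(8.16/10) = 6.546
  Stage 4: F_4 = 10^(8.92/10) = 7.798, G_4 = 10^(−7.19/10) = 0.1910
Friis cascade:
  F = 1.841 + (1.253 − 1)/0.5433 + (3.162 − 1)/7.852 + (7.798 − 1)/51.40 = 2.714
NF = 10 log₁₀(2.714) = 4.34 dB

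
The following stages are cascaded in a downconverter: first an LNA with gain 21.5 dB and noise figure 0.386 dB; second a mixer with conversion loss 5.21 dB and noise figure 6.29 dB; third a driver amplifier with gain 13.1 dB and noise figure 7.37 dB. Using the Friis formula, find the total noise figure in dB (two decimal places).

Convert to linear (a loss of L dB is a gain of −L dB): F_i = 10^(NF_i/10), G_i = 10^(G_i,dB/10)
  Stage 1: F_1 = 10^(0.386/10) = 1.093, G_1 = 10^(21.5/10) = 141.3
  Stage 2: F_2 = 10^(6.29/10) = 4.256, G_2 = 10^(−5.21/10) = 0.3013
  Stage 3: F_3 = 10^(7.37/10) = 5.458, G_3 = 10^(13.1/10) = 20.42
Friis cascade:
  F = 1.093 + (4.256 − 1)/141.3 + (5.458 − 1)/42.56 = 1.221
NF = 10 log₁₀(1.221) = 0.87 dB

0.87 dB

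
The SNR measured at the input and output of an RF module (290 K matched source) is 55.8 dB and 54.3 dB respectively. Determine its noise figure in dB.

NF (dB) = SNR_in(dB) − SNR_out(dB) when the source is at T₀
NF = 55.8 − 54.3 = 1.5 dB

1.5 dB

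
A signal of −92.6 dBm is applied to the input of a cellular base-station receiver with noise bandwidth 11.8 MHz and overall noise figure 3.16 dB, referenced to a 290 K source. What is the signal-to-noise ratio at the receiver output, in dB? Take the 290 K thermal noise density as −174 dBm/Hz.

7.5 dB

Noise floor: N = −174 + 10 log₁₀(B) + NF
10 log₁₀(1.18×10⁷) = 70.72 dB
N = −174 + 70.72 + 3.16 = −100.12 dBm
SNR = P_sig − N = −92.6 − (−100.12) = 7.52 dB → 7.5 dB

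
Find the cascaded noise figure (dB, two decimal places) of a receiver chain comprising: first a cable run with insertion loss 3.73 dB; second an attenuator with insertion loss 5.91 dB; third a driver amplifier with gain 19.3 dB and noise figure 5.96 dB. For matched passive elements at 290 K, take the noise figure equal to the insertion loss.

15.60 dB

Convert to linear (a loss of L dB is a gain of −L dB): F_i = 10^(NF_i/10), G_i = 10^(G_i,dB/10)
  Stage 1: F_1 = 10^(3.73/10) = 2.360, G_1 = 10^(−3.73/10) = 0.4236
  Stage 2: F_2 = 10^(5.91/10) = 3.899, G_2 = 10^(−5.91/10) = 0.2564
  Stage 3: F_3 = 10^(5.96/10) = 3.945, G_3 = 10^(19.3/10) = 85.11
Friis cascade:
  F = 2.360 + (3.899 − 1)/0.4236 + (3.945 − 1)/0.1086 = 36.31
NF = 10 log₁₀(36.31) = 15.60 dB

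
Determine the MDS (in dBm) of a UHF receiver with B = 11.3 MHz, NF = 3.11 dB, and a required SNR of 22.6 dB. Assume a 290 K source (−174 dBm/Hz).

Sensitivity = −174 + 10 log₁₀(B) + NF + SNR_min
= −174 + 70.53 + 3.11 + 22.6
= −77.76 dBm → −77.8 dBm

−77.8 dBm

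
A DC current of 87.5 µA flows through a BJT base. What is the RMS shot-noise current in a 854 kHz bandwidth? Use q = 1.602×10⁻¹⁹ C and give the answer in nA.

4.89 nA

I_n = √(2qI·B)
2qI·B = 2 × 1.602×10⁻¹⁹ × 8.75×10⁻⁵ × 8.54×10⁵ = 2.39×10⁻¹⁷ A²
I_n = √(2.39×10⁻¹⁷) = 4.89×10⁻⁹ A = 4.89 nA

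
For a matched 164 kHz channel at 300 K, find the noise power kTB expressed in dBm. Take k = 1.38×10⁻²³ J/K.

−121.7 dBm

P_n = kTB = 1.38×10⁻²³ × 300 × 1.64×10⁵ = 6.79×10⁻¹⁶ W
In dBm: 10 log₁₀(6.79×10⁻¹⁶ / 10⁻³) = −121.7 dBm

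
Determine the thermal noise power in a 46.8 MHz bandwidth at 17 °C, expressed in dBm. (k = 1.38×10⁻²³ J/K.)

−97.3 dBm

T = 17 °C + 273.15 = 290.15 K
P_n = kTB = 1.38×10⁻²³ × 290.15 × 4.68×10⁷ = 1.87×10⁻¹³ W
In dBm: 10 log₁₀(1.87×10⁻¹³ / 10⁻³) = −97.3 dBm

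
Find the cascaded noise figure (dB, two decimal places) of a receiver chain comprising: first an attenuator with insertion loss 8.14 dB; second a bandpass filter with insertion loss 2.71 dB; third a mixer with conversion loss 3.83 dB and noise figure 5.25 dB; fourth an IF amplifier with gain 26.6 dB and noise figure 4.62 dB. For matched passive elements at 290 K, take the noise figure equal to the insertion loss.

Convert to linear (a loss of L dB is a gain of −L dB): F_i = 10^(NF_i/10), G_i = 10^(G_i,dB/10)
  Stage 1: F_1 = 10^(8.14/10) = 6.516, G_1 = 10^(−8.14/10) = 0.1535
  Stage 2: F_2 = 10^(2.71/10) = 1.866, G_2 = 10^(−2.71/10) = 0.5358
  Stage 3: F_3 = 10^(5.25/10) = 3.350, G_3 = 10^(−3.83/10) = 0.4140
  Stage 4: F_4 = 10^(4.62/10) = 2.897, G_4 = 10^(26.6/10) = 457.1
Friis cascade:
  F = 6.516 + (1.866 − 1)/0.1535 + (3.350 − 1)/0.08222 + (2.897 − 1)/0.03404 = 96.48
NF = 10 log₁₀(96.48) = 19.84 dB

19.84 dB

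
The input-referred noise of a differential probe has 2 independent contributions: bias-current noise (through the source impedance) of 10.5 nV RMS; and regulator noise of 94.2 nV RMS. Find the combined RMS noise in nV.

94.8 nV

Uncorrelated sources add in power (mean-square): V_tot = √(ΣV_i²)
V_tot = √[(1.05×10⁻⁸)² + (9.42×10⁻⁸)²] = 9.48×10⁻⁸ V = 94.8 nV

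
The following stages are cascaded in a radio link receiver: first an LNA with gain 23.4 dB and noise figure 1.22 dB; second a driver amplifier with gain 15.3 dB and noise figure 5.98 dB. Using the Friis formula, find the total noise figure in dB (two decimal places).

1.26 dB

Convert to linear (a loss of L dB is a gain of −L dB): F_i = 10^(NF_i/10), G_i = 10^(G_i,dB/10)
  Stage 1: F_1 = 10^(1.22/10) = 1.324, G_1 = 10^(23.4/10) = 218.8
  Stage 2: F_2 = 10^(5.98/10) = 3.963, G_2 = 10^(15.3/10) = 33.88
Friis cascade:
  F = 1.324 + (3.963 − 1)/218.8 = 1.338
NF = 10 log₁₀(1.338) = 1.26 dB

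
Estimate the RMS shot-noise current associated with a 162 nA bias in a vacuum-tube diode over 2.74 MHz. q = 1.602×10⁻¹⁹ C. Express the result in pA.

377 pA

I_n = √(2qI·B)
2qI·B = 2 × 1.602×10⁻¹⁹ × 1.62×10⁻⁷ × 2.74×10⁶ = 1.42×10⁻¹⁹ A²
I_n = √(1.42×10⁻¹⁹) = 3.77×10⁻¹⁰ A = 377 pA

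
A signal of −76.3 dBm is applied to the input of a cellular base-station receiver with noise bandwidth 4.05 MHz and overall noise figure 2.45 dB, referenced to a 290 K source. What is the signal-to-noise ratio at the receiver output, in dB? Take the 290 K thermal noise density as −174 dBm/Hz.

29.2 dB

Noise floor: N = −174 + 10 log₁₀(B) + NF
10 log₁₀(4.05×10⁶) = 66.07 dB
N = −174 + 66.07 + 2.45 = −105.48 dBm
SNR = P_sig − N = −76.3 − (−105.48) = 29.18 dB → 29.2 dB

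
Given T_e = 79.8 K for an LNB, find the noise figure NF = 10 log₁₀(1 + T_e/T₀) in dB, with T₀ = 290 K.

F = 1 + T_e/T₀ = 1 + 79.8/290 = 1.27517
NF = 10 log₁₀(1.27517) = 1.06 dB

1.06 dB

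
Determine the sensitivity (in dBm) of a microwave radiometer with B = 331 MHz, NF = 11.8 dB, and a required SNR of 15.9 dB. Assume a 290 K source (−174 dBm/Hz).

Sensitivity = −174 + 10 log₁₀(B) + NF + SNR_min
= −174 + 85.2 + 11.8 + 15.9
= −61.1 dBm → −61.1 dBm

−61.1 dBm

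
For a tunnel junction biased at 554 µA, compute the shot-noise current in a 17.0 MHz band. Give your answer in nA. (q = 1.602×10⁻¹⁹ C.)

I_n = √(2qI·B)
2qI·B = 2 × 1.602×10⁻¹⁹ × 5.54×10⁻⁴ × 1.70×10⁷ = 3.02×10⁻¹⁵ A²
I_n = √(3.02×10⁻¹⁵) = 5.49×10⁻⁸ A = 54.9 nA

54.9 nA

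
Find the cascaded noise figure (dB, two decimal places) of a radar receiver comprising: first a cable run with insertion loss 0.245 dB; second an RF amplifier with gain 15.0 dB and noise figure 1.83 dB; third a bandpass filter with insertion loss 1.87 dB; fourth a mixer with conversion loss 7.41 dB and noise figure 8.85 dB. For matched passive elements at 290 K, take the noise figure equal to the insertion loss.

2.95 dB

Convert to linear (a loss of L dB is a gain of −L dB): F_i = 10^(NF_i/10), G_i = 10^(G_i,dB/10)
  Stage 1: F_1 = 10^(0.245/10) = 1.058, G_1 = 10^(−0.245/10) = 0.9451
  Stage 2: F_2 = 10^(1.83/10) = 1.524, G_2 = 10^(15.0/10) = 31.62
  Stage 3: F_3 = 10^(1.87/10) = 1.538, G_3 = 10^(−1.87/10) = 0.6501
  Stage 4: F_4 = 10^(8.85/10) = 7.674, G_4 = 10^(−7.41/10) = 0.1816
Friis cascade:
  F = 1.058 + (1.524 − 1)/0.9451 + (1.538 − 1)/29.89 + (7.674 − 1)/19.43 = 1.974
NF = 10 log₁₀(1.974) = 2.95 dB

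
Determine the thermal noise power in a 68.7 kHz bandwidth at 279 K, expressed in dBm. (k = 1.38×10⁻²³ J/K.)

−125.8 dBm

P_n = kTB = 1.38×10⁻²³ × 279 × 6.87×10⁴ = 2.65×10⁻¹⁶ W
In dBm: 10 log₁₀(2.65×10⁻¹⁶ / 10⁻³) = −125.8 dBm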